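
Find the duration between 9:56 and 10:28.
From 9:56 to 10:28:
(10 x 60 + 28) - (9 x 60 + 56) = 628 - 596 = 32 minutes
= 32 minutes

Final answer: 32 minutes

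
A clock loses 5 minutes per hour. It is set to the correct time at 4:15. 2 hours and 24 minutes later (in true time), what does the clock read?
For every 60 true minutes, the faulty clock advances 60 - 5 = 55 minutes.
True elapsed: 2 hours and 24 minutes = 144 minutes.
Faulty clock advances: 144 x 55/60 = 132 minutes (drift: 12 minutes behind).
Shown time: 4:15 + 132 minutes = 6:27.

Final answer: 6:27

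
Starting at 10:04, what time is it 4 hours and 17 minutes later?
Starting time: 10:04
Adding 17 minutes to 4 minutes: 4 + 17 = 21 minutes
Adding 4 hours: 10 + 4 = 14 - 12 = 2
Final time: 2:21

Final answer: 2:21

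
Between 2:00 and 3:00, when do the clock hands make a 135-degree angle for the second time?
At t minutes past 2:00, the hour hand is at 30 x 2 + 0.5t degrees and the minute hand is at 6t degrees.
The smaller angle between them is 135 degrees when |30H - 5.5t| = 135 or |30H - 5.5t| = 225.
With H = 2, solve 30 x 2 - 5.5t = +/- target for each target:
  t = (30 x 2 - 135) / 5.5 = -13.64 (outside (0, 60))
  t = (30 x 2 + 135) / 5.5 = 35.45
  t = (30 x 2 - 225) / 5.5 = -30 (outside (0, 60))
  t = (30 x 2 + 225) / 5.5 = 51.82
Valid solutions in (0, 60): {35.45, 51.82} minutes.
The second occurrence is t = 51.82 minutes.
The hands form a 135-degree angle at 51.82 minutes past 2:00.

Final answer: 51.82 minutes past 2:00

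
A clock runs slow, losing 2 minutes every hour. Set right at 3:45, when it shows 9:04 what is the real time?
For every 60 true minutes, the faulty clock advances 58 minutes, so 1 faulty-clock minute corresponds to 60/58 true minutes.
From 3:45 to 9:04 on the faulty dial is 319 minutes.
True elapsed: 319 x 60/58 = 330 minutes = 5 hours and 30 minutes.
True time: 3:45 + 5 hours and 30 minutes = 9:15.

Final answer: 9:15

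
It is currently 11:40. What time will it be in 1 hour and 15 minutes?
Starting time: 11:40
Adding 15 minutes to 40 minutes: 40 + 15 = 55 minutes
Adding 1 hour: 11 + 1 = 12
Final time: 12:55

Final answer: 12:55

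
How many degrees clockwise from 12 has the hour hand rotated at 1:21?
The hour hand moves 30 degrees per hour and 0.5 degrees per minute.
At 1:21: (1) x 30 + 21 x 0.5 = 30 + 10.5 = 40.5 degrees

Final answer: 40.5 degrees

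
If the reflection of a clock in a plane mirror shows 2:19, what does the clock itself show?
Reflection across the vertical (12-6) axis maps a hand at angle A degrees to (360 - A) degrees, which sends a reading of T minutes past 12:00 to (720 - T) minutes past 12:00.
Mirror reads 2:19 = 139 minutes past 12:00.
Actual time: (720 - 139) mod 720 = 581 minutes = 9:41.

Final answer: 9:41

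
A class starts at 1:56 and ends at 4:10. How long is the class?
From 1:56 to 4:10:
(4 x 60 + 10) - (1 x 60 + 56) = 250 - 116 = 134 minutes
= 2 hours and 14 minutes

Final answer: 2 hours and 14 minutes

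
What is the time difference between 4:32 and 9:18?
From 4:32 to 9:18:
(9 x 60 + 18) - (4 x 60 + 32) = 558 - 272 = 286 minutes
= 4 hours and 46 minutes

Final answer: 4 hours and 46 minutes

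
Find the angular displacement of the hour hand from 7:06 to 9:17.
The hour hand moves 0.5 degrees per minute.
Time elapsed: 9:17 - 7:06 = 131 minutes
Angular displacement: 131 x 0.5 = 65.5 degrees

Final answer: 65.5 degrees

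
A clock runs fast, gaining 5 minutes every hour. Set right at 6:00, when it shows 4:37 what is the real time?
For every 60 true minutes, the faulty clock advances 65 minutes, so 1 faulty-clock minute corresponds to 60/65 true minutes.
From 6:00 to 4:37 on the faulty dial is 637 minutes.
True elapsed: 637 x 60/65 = 588 minutes = 9 hours and 48 minutes.
True time: 6:00 + 9 hours and 48 minutes = 3:48.

Final answer: 3:48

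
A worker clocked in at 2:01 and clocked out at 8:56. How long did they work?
From 2:01 to 8:56:
(8 x 60 + 56) - (2 x 60 + 1) = 536 - 121 = 415 minutes
= 6 hours and 55 minutes

Final answer: 6 hours and 55 minutes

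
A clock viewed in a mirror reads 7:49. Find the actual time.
Reflection across the vertical (12-6) axis maps a hand at angle A degrees to (360 - A) degrees, which sends a reading of T minutes past 12:00 to (720 - T) minutes past 12:00.
Mirror reads 7:49 = 469 minutes past 12:00.
Actual time: (720 - 469) mod 720 = 251 minutes = 4:11.

Final answer: 4:11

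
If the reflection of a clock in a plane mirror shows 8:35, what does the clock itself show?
Reflection across the vertical (12-6) axis maps a hand at angle A degrees to (360 - A) degrees, which sends a reading of T minutes past 12:00 to (720 - T) minutes past 12:00.
Mirror reads 8:35 = 515 minutes past 12:00.
Actual time: (720 - 515) mod 720 = 205 minutes = 3:25.

Final answer: 3:25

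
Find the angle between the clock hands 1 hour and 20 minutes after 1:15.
First find the time 1 hour and 20 minutes after 1:15.
Total minutes: 1 x 60 + 15 + 1 x 60 + 20 = 155.
155 mod 720 = 155 minutes = 2:35.
Now compute the angle at 2:35:
Hour hand: 2 x 30 + 35 x 0.5 = 77.5 degrees
Minute hand: 35 x 6 = 210 degrees
Difference: |77.5 - 210| = 132.5 degrees
The angle is 132.5 degrees

Final answer: 132.5 degrees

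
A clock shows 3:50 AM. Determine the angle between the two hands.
Hour hand position: 3 x 30 + 50 x 0.5 = 115 degrees
Minute hand position: 50 x 6 = 300 degrees
Difference: |115 - 300| = 185 degrees
Since 185 > 180, the smaller angle is 360 - 185 = 175 degrees

Final answer: 175 degrees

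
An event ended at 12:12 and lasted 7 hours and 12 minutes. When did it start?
Starting time: 12:12 = 12 total minutes past 12:00
Subtracting: 7 hours and 12 minutes = 432 minutes
12 - 432 = -420 (negative, add 12 hours = 720) = 300 minutes
= 5 hours past 12:00 = 5:00

Final answer: 5:00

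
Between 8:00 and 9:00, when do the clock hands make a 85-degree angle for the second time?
At t minutes past 8:00, the hour hand is at 30 x 8 + 0.5t degrees and the minute hand is at 6t degrees.
The smaller angle between them is 85 degrees when |30H - 5.5t| = 85 or |30H - 5.5t| = 275.
With H = 8, solve 30 x 8 - 5.5t = +/- target for each target:
  t = (30 x 8 - 85) / 5.5 = 28.18
  t = (30 x 8 + 85) / 5.5 = 59.09
  t = (30 x 8 - 275) / 5.5 = -6.36 (outside (0, 60))
  t = (30 x 8 + 275) / 5.5 = 93.64 (outside (0, 60))
Valid solutions in (0, 60): {28.18, 59.09} minutes.
The second occurrence is t = 59.09 minutes.
The hands form a 85-degree angle at 59.09 minutes past 8:00.

Final answer: 59.09 minutes past 8:00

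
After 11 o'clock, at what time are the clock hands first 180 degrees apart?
For hands to be 180 degrees apart: |30H - 5.5t| = 180
With H = 11: t = (30 x 11 + 180)/5.5 = 92.73 or t = (30 x 11 - 180)/5.5 = 27.27
First valid solution (0 < t < 60): t = 27.27 minutes
The hands are opposite at 27.27 minutes past 11:00.

Final answer: 27.27 minutes past 11:00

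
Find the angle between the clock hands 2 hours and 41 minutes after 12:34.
First find the time 2 hours and 41 minutes after 12:34.
Total minutes: 12 x 60 + 34 + 2 x 60 + 41 = 915.
915 mod 720 = 195 minutes = 3:15.
Now compute the angle at 3:15:
Hour hand: 3 x 30 + 15 x 0.5 = 97.5 degrees
Minute hand: 15 x 6 = 90 degrees
Difference: |97.5 - 90| = 7.5 degrees
The angle is 7.5 degrees

Final answer: 7.5 degrees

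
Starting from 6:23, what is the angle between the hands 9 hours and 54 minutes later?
First find the time 9 hours and 54 minutes after 6:23.
Total minutes: 6 x 60 + 23 + 9 x 60 + 54 = 977.
977 mod 720 = 257 minutes = 4:17.
Now compute the angle at 4:17:
Hour hand: 4 x 30 + 17 x 0.5 = 128.5 degrees
Minute hand: 17 x 6 = 102 degrees
Difference: |128.5 - 102| = 26.5 degrees
The angle is 26.5 degrees

Final answer: 26.5 degrees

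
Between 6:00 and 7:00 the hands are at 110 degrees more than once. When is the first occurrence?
At t minutes past 6:00, the hour hand is at 30 x 6 + 0.5t degrees and the minute hand is at 6t degrees.
The smaller angle between them is 110 degrees when |30H - 5.5t| = 110 or |30H - 5.5t| = 250.
With H = 6, solve 30 x 6 - 5.5t = +/- target for each target:
  t = (30 x 6 - 110) / 5.5 = 12.73
  t = (30 x 6 + 110) / 5.5 = 52.73
  t = (30 x 6 - 250) / 5.5 = -12.73 (outside (0, 60))
  t = (30 x 6 + 250) / 5.5 = 78.18 (outside (0, 60))
Valid solutions in (0, 60): {12.73, 52.73} minutes.
The first occurrence is t = 12.73 minutes.
The hands form a 110-degree angle at 12.73 minutes past 6:00.

Final answer: 12.73 minutes past 6:00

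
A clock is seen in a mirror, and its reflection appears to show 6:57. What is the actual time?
Reflection across the vertical (12-6) axis maps a hand at angle A degrees to (360 - A) degrees, which sends a reading of T minutes past 12:00 to (720 - T) minutes past 12:00.
Mirror reads 6:57 = 417 minutes past 12:00.
Actual time: (720 - 417) mod 720 = 303 minutes = 5:03.

Final answer: 5:03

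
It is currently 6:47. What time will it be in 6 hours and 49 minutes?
Starting time: 6:47
Adding 49 minutes to 47 minutes: 47 + 49 = 96 minutes = 1 hour and 36 minutes
Adding 6 hours: 6 + 6 + 1 (carry) = 13 - 12 = 1
Final time: 1:36

Final answer: 1:36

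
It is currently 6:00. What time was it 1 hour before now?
Starting time: 6:00 = 360 total minutes past 12:00
Subtracting: 1 hour = 60 minutes
360 - 60 = 300 minutes
= 5 hours past 12:00 = 5:00

Final answer: 5:00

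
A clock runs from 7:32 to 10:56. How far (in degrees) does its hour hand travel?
The hour hand moves 0.5 degrees per minute.
Time elapsed: 10:56 - 7:32 = 204 minutes
Angular displacement: 204 x 0.5 = 102 degrees

Final answer: 102 degrees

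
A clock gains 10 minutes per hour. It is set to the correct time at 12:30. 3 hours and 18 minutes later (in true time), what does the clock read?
For every 60 true minutes, the faulty clock advances 60 + 10 = 70 minutes.
True elapsed: 3 hours and 18 minutes = 198 minutes.
Faulty clock advances: 198 x 70/60 = 231 minutes (drift: 33 minutes ahead).
Shown time: 12:30 + 231 minutes = 4:21.

Final answer: 4:21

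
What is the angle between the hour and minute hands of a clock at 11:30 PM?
Hour hand position: 11 x 30 + 30 x 0.5 = 345 degrees
Minute hand position: 30 x 6 = 180 degrees
Difference: |345 - 180| = 165 degrees
The angle between the hands is 165 degrees

Final answer: 165 degrees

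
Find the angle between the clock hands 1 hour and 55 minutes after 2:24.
First find the time 1 hour and 55 minutes after 2:24.
Total minutes: 2 x 60 + 24 + 1 x 60 + 55 = 259.
259 mod 720 = 259 minutes = 4:19.
Now compute the angle at 4:19:
Hour hand: 4 x 30 + 19 x 0.5 = 129.5 degrees
Minute hand: 19 x 6 = 114 degrees
Difference: |129.5 - 114| = 15.5 degrees
The angle is 15.5 degrees

Final answer: 15.5 degrees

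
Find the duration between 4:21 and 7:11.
From 4:21 to 7:11:
(7 x 60 + 11) - (4 x 60 + 21) = 431 - 261 = 170 minutes
= 2 hours and 50 minutes

Final answer: 2 hours and 50 minutes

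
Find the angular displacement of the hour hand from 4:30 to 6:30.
The hour hand moves 0.5 degrees per minute.
Time elapsed: 6:30 - 4:30 = 120 minutes
Angular displacement: 120 x 0.5 = 60 degrees

Final answer: 60 degrees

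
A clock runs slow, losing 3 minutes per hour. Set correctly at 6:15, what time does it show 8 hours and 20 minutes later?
For every 60 true minutes, the faulty clock advances 60 - 3 = 57 minutes.
True elapsed: 8 hours and 20 minutes = 500 minutes.
Faulty clock advances: 500 x 57/60 = 475 minutes (drift: 25 minutes behind).
Shown time: 6:15 + 475 minutes = 2:10.

Final answer: 2:10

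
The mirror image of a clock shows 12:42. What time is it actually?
Reflection across the vertical (12-6) axis maps a hand at angle A degrees to (360 - A) degrees, which sends a reading of T minutes past 12:00 to (720 - T) minutes past 12:00.
Mirror reads 12:42 = 42 minutes past 12:00.
Actual time: (720 - 42) mod 720 = 678 minutes = 11:18.

Final answer: 11:18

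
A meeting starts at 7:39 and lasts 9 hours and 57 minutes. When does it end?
Starting time: 7:39
Adding 57 minutes to 39 minutes: 39 + 57 = 96 minutes = 1 hour and 36 minutes
Adding 9 hours: 7 + 9 + 1 (carry) = 17 - 12 = 5
Final time: 5:36

Final answer: 5:36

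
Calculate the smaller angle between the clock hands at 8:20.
Hour hand position: 8 x 30 + 20 x 0.5 = 250 degrees
Minute hand position: 20 x 6 = 120 degrees
Difference: |250 - 120| = 130 degrees
The angle between the hands is 130 degrees

Final answer: 130 degrees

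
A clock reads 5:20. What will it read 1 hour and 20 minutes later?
Starting time: 5:20
Adding 20 minutes to 20 minutes: 20 + 20 = 40 minutes
Adding 1 hour: 5 + 1 = 6
Final time: 6:40

Final answer: 6:40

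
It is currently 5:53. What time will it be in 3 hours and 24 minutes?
Starting time: 5:53
Adding 24 minutes to 53 minutes: 53 + 24 = 77 minutes = 1 hour and 17 minutes
Adding 3 hours: 5 + 3 + 1 (carry) = 9
Final time: 9:17

Final answer: 9:17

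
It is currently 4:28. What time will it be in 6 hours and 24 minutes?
Starting time: 4:28
Adding 24 minutes to 28 minutes: 28 + 24 = 52 minutes
Adding 6 hours: 4 + 6 = 10
Final time: 10:52

Final answer: 10:52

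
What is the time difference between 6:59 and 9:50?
From 6:59 to 9:50:
(9 x 60 + 50) - (6 x 60 + 59) = 590 - 419 = 171 minutes
= 2 hours and 51 minutes

Final answer: 2 hours and 51 minutes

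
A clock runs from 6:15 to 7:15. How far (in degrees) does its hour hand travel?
The hour hand moves 0.5 degrees per minute.
Time elapsed: 7:15 - 6:15 = 60 minutes
Angular displacement: 60 x 0.5 = 30 degrees

Final answer: 30 degrees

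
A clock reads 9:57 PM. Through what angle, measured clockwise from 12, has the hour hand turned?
The hour hand moves 30 degrees per hour and 0.5 degrees per minute.
At 9:57: (9) x 30 + 57 x 0.5 = 270 + 28.5 = 298.5 degrees

Final answer: 298.5 degrees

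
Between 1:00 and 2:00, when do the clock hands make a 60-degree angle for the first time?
At t minutes past 1:00, the hour hand is at 30 x 1 + 0.5t degrees and the minute hand is at 6t degrees.
The smaller angle between them is 60 degrees when |30H - 5.5t| = 60 or |30H - 5.5t| = 300.
With H = 1, solve 30 x 1 - 5.5t = +/- target for each target:
  t = (30 x 1 - 60) / 5.5 = -5.45 (outside (0, 60))
  t = (30 x 1 + 60) / 5.5 = 16.36
  t = (30 x 1 - 300) / 5.5 = -49.09 (outside (0, 60))
  t = (30 x 1 + 300) / 5.5 = 60 (outside (0, 60))
Valid solutions in (0, 60): {16.36} minutes.
The first occurrence is t = 16.36 minutes.
The hands form a 60-degree angle at 16.36 minutes past 1:00.

Final answer: 16.36 minutes past 1:00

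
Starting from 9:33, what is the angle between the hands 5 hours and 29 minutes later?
First find the time 5 hours and 29 minutes after 9:33.
Total minutes: 9 x 60 + 33 + 5 x 60 + 29 = 902.
902 mod 720 = 182 minutes = 3:02.
Now compute the angle at 3:02:
Hour hand: 3 x 30 + 2 x 0.5 = 91 degrees
Minute hand: 2 x 6 = 12 degrees
Difference: |91 - 12| = 79 degrees
The angle is 79 degrees

Final answer: 79 degrees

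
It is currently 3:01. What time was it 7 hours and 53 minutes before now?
Starting time: 3:01 = 181 total minutes past 12:00
Subtracting: 7 hours and 53 minutes = 473 minutes
181 - 473 = -292 (negative, add 12 hours = 720) = 428 minutes
= 7 hours and 8 minutes past 12:00 = 7:08

Final answer: 7:08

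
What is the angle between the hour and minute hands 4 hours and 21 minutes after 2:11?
First find the time 4 hours and 21 minutes after 2:11.
Total minutes: 2 x 60 + 11 + 4 x 60 + 21 = 392.
392 mod 720 = 392 minutes = 6:32.
Now compute the angle at 6:32:
Hour hand: 6 x 30 + 32 x 0.5 = 196 degrees
Minute hand: 32 x 6 = 192 degrees
Difference: |196 - 192| = 4 degrees
The angle is 4 degrees

Final answer: 4 degrees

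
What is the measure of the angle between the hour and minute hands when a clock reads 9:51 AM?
Hour hand position: 9 x 30 + 51 x 0.5 = 295.5 degrees
Minute hand position: 51 x 6 = 306 degrees
Difference: |295.5 - 306| = 10.5 degrees
The angle between the hands is 10.5 degrees

Final answer: 10.5 degrees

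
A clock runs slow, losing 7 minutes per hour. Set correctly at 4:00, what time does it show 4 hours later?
For every 60 true minutes, the faulty clock advances 60 - 7 = 53 minutes.
True elapsed: 4 hours = 240 minutes.
Faulty clock advances: 240 x 53/60 = 212 minutes (drift: 28 minutes behind).
Shown time: 4:00 + 212 minutes = 7:32.

Final answer: 7:32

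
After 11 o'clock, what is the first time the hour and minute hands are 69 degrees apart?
At t minutes past 11:00, the hour hand is at 30 x 11 + 0.5t degrees and the minute hand is at 6t degrees.
The smaller angle between them is 69 degrees when |30H - 5.5t| = 69 or |30H - 5.5t| = 291.
With H = 11, solve 30 x 11 - 5.5t = +/- target for each target:
  t = (30 x 11 - 69) / 5.5 = 47.45
  t = (30 x 11 + 69) / 5.5 = 72.55 (outside (0, 60))
  t = (30 x 11 - 291) / 5.5 = 7.09
  t = (30 x 11 + 291) / 5.5 = 112.91 (outside (0, 60))
Valid solutions in (0, 60): {7.09, 47.45} minutes.
The first occurrence is t = 7.09 minutes.
The hands form a 69-degree angle at 7.09 minutes past 11:00.

Final answer: 7.09 minutes past 11:00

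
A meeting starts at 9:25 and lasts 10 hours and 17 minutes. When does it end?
Starting time: 9:25
Adding 17 minutes to 25 minutes: 25 + 17 = 42 minutes
Adding 10 hours: 9 + 10 = 19 - 12 = 7
Final time: 7:42

Final answer: 7:42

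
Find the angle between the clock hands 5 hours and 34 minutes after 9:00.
First find the time 5 hours and 34 minutes after 9:00.
Total minutes: 9 x 60 + 0 + 5 x 60 + 34 = 874.
874 mod 720 = 154 minutes = 2:34.
Now compute the angle at 2:34:
Hour hand: 2 x 30 + 34 x 0.5 = 77 degrees
Minute hand: 34 x 6 = 204 degrees
Difference: |77 - 204| = 127 degrees
The angle is 127 degrees

Final answer: 127 degrees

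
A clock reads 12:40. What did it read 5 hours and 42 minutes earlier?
Starting time: 12:40 = 40 total minutes past 12:00
Subtracting: 5 hours and 42 minutes = 342 minutes
40 - 342 = -302 (negative, add 12 hours = 720) = 418 minutes
= 6 hours and 58 minutes past 12:00 = 6:58

Final answer: 6:58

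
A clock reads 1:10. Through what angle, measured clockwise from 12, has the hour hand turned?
The hour hand moves 30 degrees per hour and 0.5 degrees per minute.
At 1:10: (1) x 30 + 10 x 0.5 = 30 + 5 = 35 degrees

Final answer: 35 degrees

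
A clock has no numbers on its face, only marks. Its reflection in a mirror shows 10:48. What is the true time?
Reflection across the vertical (12-6) axis maps a hand at angle A degrees to (360 - A) degrees, which sends a reading of T minutes past 12:00 to (720 - T) minutes past 12:00.
Mirror reads 10:48 = 648 minutes past 12:00.
Actual time: (720 - 648) mod 720 = 72 minutes = 1:12.

Final answer: 1:12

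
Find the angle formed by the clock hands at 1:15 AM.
Hour hand position: 1 x 30 + 15 x 0.5 = 37.5 degrees
Minute hand position: 15 x 6 = 90 degrees
Difference: |37.5 - 90| = 52.5 degrees
The angle between the hands is 52.5 degrees

Final answer: 52.5 degrees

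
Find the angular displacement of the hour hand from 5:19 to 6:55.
The hour hand moves 0.5 degrees per minute.
Time elapsed: 6:55 - 5:19 = 96 minutes
Angular displacement: 96 x 0.5 = 48 degrees

Final answer: 48 degrees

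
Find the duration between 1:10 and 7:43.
From 1:10 to 7:43:
(7 x 60 + 43) - (1 x 60 + 10) = 463 - 70 = 393 minutes
= 6 hours and 33 minutes

Final answer: 6 hours and 33 minutes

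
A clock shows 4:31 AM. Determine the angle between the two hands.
Hour hand position: 4 x 30 + 31 x 0.5 = 135.5 degrees
Minute hand position: 31 x 6 = 186 degrees
Difference: |135.5 - 186| = 50.5 degrees
The angle between the hands is 50.5 degrees

Final answer: 50.5 degrees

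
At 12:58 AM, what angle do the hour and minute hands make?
Hour hand position: 0 x 30 + 58 x 0.5 = 29 degrees
Minute hand position: 58 x 6 = 348 degrees
Difference: |29 - 348| = 319 degrees
Since 319 > 180, the smaller angle is 360 - 319 = 41 degrees

Final answer: 41 degrees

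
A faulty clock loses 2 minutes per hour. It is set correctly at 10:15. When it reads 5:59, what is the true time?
For every 60 true minutes, the faulty clock advances 58 minutes, so 1 faulty-clock minute corresponds to 60/58 true minutes.
From 10:15 to 5:59 on the faulty dial is 464 minutes.
True elapsed: 464 x 60/58 = 480 minutes = 8 hours.
True time: 10:15 + 8 hours = 6:15.

Final answer: 6:15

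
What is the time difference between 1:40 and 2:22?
From 1:40 to 2:22:
(2 x 60 + 22) - (1 x 60 + 40) = 142 - 100 = 42 minutes
= 42 minutes

Final answer: 42 minutes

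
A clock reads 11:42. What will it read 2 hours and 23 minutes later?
Starting time: 11:42
Adding 23 minutes to 42 minutes: 42 + 23 = 65 minutes = 1 hour and 5 minutes
Adding 2 hours: 11 + 2 + 1 (carry) = 14 - 12 = 2
Final time: 2:05

Final answer: 2:05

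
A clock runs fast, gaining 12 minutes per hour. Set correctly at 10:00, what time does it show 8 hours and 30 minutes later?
For every 60 true minutes, the faulty clock advances 60 + 12 = 72 minutes.
True elapsed: 8 hours and 30 minutes = 510 minutes.
Faulty clock advances: 510 x 72/60 = 612 minutes (drift: 102 minutes ahead).
Shown time: 10:00 + 612 minutes = 8:12.

Final answer: 8:12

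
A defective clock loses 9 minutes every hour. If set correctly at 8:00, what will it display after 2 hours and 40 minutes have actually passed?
For every 60 true minutes, the faulty clock advances 60 - 9 = 51 minutes.
True elapsed: 2 hours and 40 minutes = 160 minutes.
Faulty clock advances: 160 x 51/60 = 136 minutes (drift: 24 minutes behind).
Shown time: 8:00 + 136 minutes = 10:16.

Final answer: 10:16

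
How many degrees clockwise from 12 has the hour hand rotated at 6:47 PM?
The hour hand moves 30 degrees per hour and 0.5 degrees per minute.
At 6:47: (6) x 30 + 47 x 0.5 = 180 + 23.5 = 203.5 degrees

Final answer: 203.5 degrees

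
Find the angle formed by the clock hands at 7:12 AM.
Hour hand position: 7 x 30 + 12 x 0.5 = 216 degrees
Minute hand position: 12 x 6 = 72 degrees
Difference: |216 - 72| = 144 degrees
The angle between the hands is 144 degrees

Final answer: 144 degrees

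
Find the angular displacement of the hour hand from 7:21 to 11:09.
The hour hand moves 0.5 degrees per minute.
Time elapsed: 11:09 - 7:21 = 228 minutes
Angular displacement: 228 x 0.5 = 114 degrees

Final answer: 114 degrees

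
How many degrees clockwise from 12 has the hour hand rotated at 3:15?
The hour hand moves 30 degrees per hour and 0.5 degrees per minute.
At 3:15: (3) x 30 + 15 x 0.5 = 90 + 7.5 = 97.5 degrees

Final answer: 97.5 degrees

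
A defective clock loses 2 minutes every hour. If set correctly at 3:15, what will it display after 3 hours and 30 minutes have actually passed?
For every 60 true minutes, the faulty clock advances 60 - 2 = 58 minutes.
True elapsed: 3 hours and 30 minutes = 210 minutes.
Faulty clock advances: 210 x 58/60 = 203 minutes (drift: 7 minutes behind).
Shown time: 3:15 + 203 minutes = 6:38.

Final answer: 6:38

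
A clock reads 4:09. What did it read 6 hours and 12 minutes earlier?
Starting time: 4:09 = 249 total minutes past 12:00
Subtracting: 6 hours and 12 minutes = 372 minutes
249 - 372 = -123 (negative, add 12 hours = 720) = 597 minutes
= 9 hours and 57 minutes past 12:00 = 9:57

Final answer: 9:57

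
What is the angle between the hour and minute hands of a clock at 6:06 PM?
Hour hand position: 6 x 30 + 6 x 0.5 = 183 degrees
Minute hand position: 6 x 6 = 36 degrees
Difference: |183 - 36| = 147 degrees
The angle between the hands is 147 degrees

Final answer: 147 degrees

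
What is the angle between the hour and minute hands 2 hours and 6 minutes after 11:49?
First find the time 2 hours and 6 minutes after 11:49.
Total minutes: 11 x 60 + 49 + 2 x 60 + 6 = 835.
835 mod 720 = 115 minutes = 1:55.
Now compute the angle at 1:55:
Hour hand: 1 x 30 + 55 x 0.5 = 57.5 degrees
Minute hand: 55 x 6 = 330 degrees
Difference: |57.5 - 330| = 272.5 degrees
Smaller angle: 360 - 272.5 = 87.5 degrees

Final answer: 87.5 degrees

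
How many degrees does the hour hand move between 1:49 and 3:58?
The hour hand moves 0.5 degrees per minute.
Time elapsed: 3:58 - 1:49 = 129 minutes
Angular displacement: 129 x 0.5 = 64.5 degrees

Final answer: 64.5 degrees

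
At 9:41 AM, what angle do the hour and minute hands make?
Hour hand position: 9 x 30 + 41 x 0.5 = 290.5 degrees
Minute hand position: 41 x 6 = 246 degrees
Difference: |290.5 - 246| = 44.5 degrees
The angle between the hands is 44.5 degrees

Final answer: 44.5 degrees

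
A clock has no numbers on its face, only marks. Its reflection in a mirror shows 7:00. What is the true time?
Reflection across the vertical (12-6) axis maps a hand at angle A degrees to (360 - A) degrees, which sends a reading of T minutes past 12:00 to (720 - T) minutes past 12:00.
Mirror reads 7:00 = 420 minutes past 12:00.
Actual time: (720 - 420) mod 720 = 300 minutes = 5:00.

Final answer: 5:00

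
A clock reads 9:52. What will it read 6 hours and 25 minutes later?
Starting time: 9:52
Adding 25 minutes to 52 minutes: 52 + 25 = 77 minutes = 1 hour and 17 minutes
Adding 6 hours: 9 + 6 + 1 (carry) = 16 - 12 = 4
Final time: 4:17

Final answer: 4:17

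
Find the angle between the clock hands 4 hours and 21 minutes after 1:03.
First find the time 4 hours and 21 minutes after 1:03.
Total minutes: 1 x 60 + 3 + 4 x 60 + 21 = 324.
324 mod 720 = 324 minutes = 5:24.
Now compute the angle at 5:24:
Hour hand: 5 x 30 + 24 x 0.5 = 162 degrees
Minute hand: 24 x 6 = 144 degrees
Difference: |162 - 144| = 18 degrees
The angle is 18 degrees

Final answer: 18 degrees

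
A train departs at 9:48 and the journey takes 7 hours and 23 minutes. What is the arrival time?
Starting time: 9:48
Adding 23 minutes to 48 minutes: 48 + 23 = 71 minutes = 1 hour and 11 minutes
Adding 7 hours: 9 + 7 + 1 (carry) = 17 - 12 = 5
Final time: 5:11

Final answer: 5:11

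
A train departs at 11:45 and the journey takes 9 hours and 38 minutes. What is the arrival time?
Starting time: 11:45
Adding 38 minutes to 45 minutes: 45 + 38 = 83 minutes = 1 hour and 23 minutes
Adding 9 hours: 11 + 9 + 1 (carry) = 21 - 12 = 9
Final time: 9:23

Final answer: 9:23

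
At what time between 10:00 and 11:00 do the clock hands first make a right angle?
At t minutes past 10:00, the hour hand is at 30 x 10 + 0.5t degrees and the minute hand is at 6t degrees.
The smaller angle between them is 90 degrees when |30H - 5.5t| = 90 or |30H - 5.5t| = 270.
With H = 10, solve 30 x 10 - 5.5t = +/- target for each target:
  t = (30 x 10 - 90) / 5.5 = 38.18
  t = (30 x 10 + 90) / 5.5 = 70.91 (outside (0, 60))
  t = (30 x 10 - 270) / 5.5 = 5.45
  t = (30 x 10 + 270) / 5.5 = 103.64 (outside (0, 60))
Valid solutions in (0, 60): {5.45, 38.18} minutes.
First occurrence: t = 5.45 minutes.
The hands are at right angles at 5.45 minutes past 10:00.

Final answer: 5.45 minutes past 10:00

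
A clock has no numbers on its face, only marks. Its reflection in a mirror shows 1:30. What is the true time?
Reflection across the vertical (12-6) axis maps a hand at angle A degrees to (360 - A) degrees, which sends a reading of T minutes past 12:00 to (720 - T) minutes past 12:00.
Mirror reads 1:30 = 90 minutes past 12:00.
Actual time: (720 - 90) mod 720 = 630 minutes = 10:30.

Final answer: 10:30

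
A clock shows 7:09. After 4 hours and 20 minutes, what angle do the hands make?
First find the time 4 hours and 20 minutes after 7:09.
Total minutes: 7 x 60 + 9 + 4 x 60 + 20 = 689.
689 mod 720 = 689 minutes = 11:29.
Now compute the angle at 11:29:
Hour hand: 11 x 30 + 29 x 0.5 = 344.5 degrees
Minute hand: 29 x 6 = 174 degrees
Difference: |344.5 - 174| = 170.5 degrees
The angle is 170.5 degrees

Final answer: 170.5 degrees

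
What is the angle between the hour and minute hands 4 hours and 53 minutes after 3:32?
First find the time 4 hours and 53 minutes after 3:32.
Total minutes: 3 x 60 + 32 + 4 x 60 + 53 = 505.
505 mod 720 = 505 minutes = 8:25.
Now compute the angle at 8:25:
Hour hand: 8 x 30 + 25 x 0.5 = 252.5 degrees
Minute hand: 25 x 6 = 150 degrees
Difference: |252.5 - 150| = 102.5 degrees
The angle is 102.5 degrees

Final answer: 102.5 degrees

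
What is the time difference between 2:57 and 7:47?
From 2:57 to 7:47:
(7 x 60 + 47) - (2 x 60 + 57) = 467 - 177 = 290 minutes
= 4 hours and 50 minutes

Final answer: 4 hours and 50 minutes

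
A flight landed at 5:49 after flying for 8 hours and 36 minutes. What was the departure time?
Starting time: 5:49 = 349 total minutes past 12:00
Subtracting: 8 hours and 36 minutes = 516 minutes
349 - 516 = -167 (negative, add 12 hours = 720) = 553 minutes
= 9 hours and 13 minutes past 12:00 = 9:13

Final answer: 9:13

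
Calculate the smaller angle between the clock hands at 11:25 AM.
Hour hand position: 11 x 30 + 25 x 0.5 = 342.5 degrees
Minute hand position: 25 x 6 = 150 degrees
Difference: |342.5 - 150| = 192.5 degrees
Since 192.5 > 180, the smaller angle is 360 - 192.5 = 167.5 degrees

Final answer: 167.5 degrees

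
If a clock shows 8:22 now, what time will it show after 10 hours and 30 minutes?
Starting time: 8:22
Adding 30 minutes to 22 minutes: 22 + 30 = 52 minutes
Adding 10 hours: 8 + 10 = 18 - 12 = 6
Final time: 6:52

Final answer: 6:52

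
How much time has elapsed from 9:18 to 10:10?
From 9:18 to 10:10:
(10 x 60 + 10) - (9 x 60 + 18) = 610 - 558 = 52 minutes
= 52 minutes

Final answer: 52 minutes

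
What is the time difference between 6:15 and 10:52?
From 6:15 to 10:52:
(10 x 60 + 52) - (6 x 60 + 15) = 652 - 375 = 277 minutes
= 4 hours and 37 minutes

Final answer: 4 hours and 37 minutes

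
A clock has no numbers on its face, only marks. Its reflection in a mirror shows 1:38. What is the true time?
Reflection across the vertical (12-6) axis maps a hand at angle A degrees to (360 - A) degrees, which sends a reading of T minutes past 12:00 to (720 - T) minutes past 12:00.
Mirror reads 1:38 = 98 minutes past 12:00.
Actual time: (720 - 98) mod 720 = 622 minutes = 10:22.

Final answer: 10:22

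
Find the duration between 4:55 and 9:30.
From 4:55 to 9:30:
(9 x 60 + 30) - (4 x 60 + 55) = 570 - 295 = 275 minutes
= 4 hours and 35 minutes

Final answer: 4 hours and 35 minutes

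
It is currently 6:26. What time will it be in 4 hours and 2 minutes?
Starting time: 6:26
Adding 2 minutes to 26 minutes: 26 + 2 = 28 minutes
Adding 4 hours: 6 + 4 = 10
Final time: 10:28

Final answer: 10:28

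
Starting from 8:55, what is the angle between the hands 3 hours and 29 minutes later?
First find the time 3 hours and 29 minutes after 8:55.
Total minutes: 8 x 60 + 55 + 3 x 60 + 29 = 744.
744 mod 720 = 24 minutes = 12:24.
Now compute the angle at 12:24:
Hour hand: 0 x 30 + 24 x 0.5 = 12 degrees
Minute hand: 24 x 6 = 144 degrees
Difference: |12 - 144| = 132 degrees
The angle is 132 degrees

Final answer: 132 degrees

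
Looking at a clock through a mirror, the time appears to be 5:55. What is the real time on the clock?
Reflection across the vertical (12-6) axis maps a hand at angle A degrees to (360 - A) degrees, which sends a reading of T minutes past 12:00 to (720 - T) minutes past 12:00.
Mirror reads 5:55 = 355 minutes past 12:00.
Actual time: (720 - 355) mod 720 = 365 minutes = 6:05.

Final answer: 6:05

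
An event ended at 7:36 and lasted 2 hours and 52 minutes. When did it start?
Starting time: 7:36 = 456 total minutes past 12:00
Subtracting: 2 hours and 52 minutes = 172 minutes
456 - 172 = 284 minutes
= 4 hours and 44 minutes past 12:00 = 4:44

Final answer: 4:44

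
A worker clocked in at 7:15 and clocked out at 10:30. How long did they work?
From 7:15 to 10:30:
(10 x 60 + 30) - (7 x 60 + 15) = 630 - 435 = 195 minutes
= 3 hours and 15 minutes

Final answer: 3 hours and 15 minutes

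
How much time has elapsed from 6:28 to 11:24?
From 6:28 to 11:24:
(11 x 60 + 24) - (6 x 60 + 28) = 684 - 388 = 296 minutes
= 4 hours and 56 minutes

Final answer: 4 hours and 56 minutes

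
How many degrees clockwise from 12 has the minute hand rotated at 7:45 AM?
The minute hand moves 6 degrees per minute.
At 7:45: 45 x 6 = 270 degrees

Final answer: 270 degrees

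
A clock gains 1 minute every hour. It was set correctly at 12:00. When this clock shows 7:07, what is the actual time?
For every 60 true minutes, the faulty clock advances 61 minutes, so 1 faulty-clock minute corresponds to 60/61 true minutes.
From 12:00 to 7:07 on the faulty dial is 427 minutes.
True elapsed: 427 x 60/61 = 420 minutes = 7 hours.
True time: 12:00 + 7 hours = 7:00.

Final answer: 7:00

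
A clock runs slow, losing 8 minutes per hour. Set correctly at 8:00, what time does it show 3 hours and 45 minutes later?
For every 60 true minutes, the faulty clock advances 60 - 8 = 52 minutes.
True elapsed: 3 hours and 45 minutes = 225 minutes.
Faulty clock advances: 225 x 52/60 = 195 minutes (drift: 30 minutes behind).
Shown time: 8:00 + 195 minutes = 11:15.

Final answer: 11:15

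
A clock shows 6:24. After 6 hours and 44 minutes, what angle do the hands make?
First find the time 6 hours and 44 minutes after 6:24.
Total minutes: 6 x 60 + 24 + 6 x 60 + 44 = 788.
788 mod 720 = 68 minutes = 1:08.
Now compute the angle at 1:08:
Hour hand: 1 x 30 + 8 x 0.5 = 34 degrees
Minute hand: 8 x 6 = 48 degrees
Difference: |34 - 48| = 14 degrees
The angle is 14 degrees

Final answer: 14 degrees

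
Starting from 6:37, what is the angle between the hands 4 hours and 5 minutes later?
First find the time 4 hours and 5 minutes after 6:37.
Total minutes: 6 x 60 + 37 + 4 x 60 + 5 = 642.
642 mod 720 = 642 minutes = 10:42.
Now compute the angle at 10:42:
Hour hand: 10 x 30 + 42 x 0.5 = 321 degrees
Minute hand: 42 x 6 = 252 degrees
Difference: |321 - 252| = 69 degrees
The angle is 69 degrees

Final answer: 69 degrees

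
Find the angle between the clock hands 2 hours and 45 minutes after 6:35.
First find the time 2 hours and 45 minutes after 6:35.
Total minutes: 6 x 60 + 35 + 2 x 60 + 45 = 560.
560 mod 720 = 560 minutes = 9:20.
Now compute the angle at 9:20:
Hour hand: 9 x 30 + 20 x 0.5 = 280 degrees
Minute hand: 20 x 6 = 120 degrees
Difference: |280 - 120| = 160 degrees
The angle is 160 degrees

Final answer: 160 degrees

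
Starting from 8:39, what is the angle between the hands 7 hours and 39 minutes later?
First find the time 7 hours and 39 minutes after 8:39.
Total minutes: 8 x 60 + 39 + 7 x 60 + 39 = 978.
978 mod 720 = 258 minutes = 4:18.
Now compute the angle at 4:18:
Hour hand: 4 x 30 + 18 x 0.5 = 129 degrees
Minute hand: 18 x 6 = 108 degrees
Difference: |129 - 108| = 21 degrees
The angle is 21 degrees

Final answer: 21 degrees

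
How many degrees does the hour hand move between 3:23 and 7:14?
The hour hand moves 0.5 degrees per minute.
Time elapsed: 7:14 - 3:23 = 231 minutes
Angular displacement: 231 x 0.5 = 115.5 degrees

Final answer: 115.5 degrees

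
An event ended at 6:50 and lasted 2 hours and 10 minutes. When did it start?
Starting time: 6:50 = 410 total minutes past 12:00
Subtracting: 2 hours and 10 minutes = 130 minutes
410 - 130 = 280 minutes
= 4 hours and 40 minutes past 12:00 = 4:40

Final answer: 4:40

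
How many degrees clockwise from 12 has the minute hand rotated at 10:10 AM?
The minute hand moves 6 degrees per minute.
At 10:10: 10 x 6 = 60 degrees

Final answer: 60 degrees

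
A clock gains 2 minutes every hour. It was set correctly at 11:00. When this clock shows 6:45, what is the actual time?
For every 60 true minutes, the faulty clock advances 62 minutes, so 1 faulty-clock minute corresponds to 60/62 true minutes.
From 11:00 to 6:45 on the faulty dial is 465 minutes.
True elapsed: 465 x 60/62 = 450 minutes = 7 hours and 30 minutes.
True time: 11:00 + 7 hours and 30 minutes = 6:30.

Final answer: 6:30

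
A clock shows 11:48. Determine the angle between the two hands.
Hour hand position: 11 x 30 + 48 x 0.5 = 354 degrees
Minute hand position: 48 x 6 = 288 degrees
Difference: |354 - 288| = 66 degrees
The angle between the hands is 66 degrees

Final answer: 66 degrees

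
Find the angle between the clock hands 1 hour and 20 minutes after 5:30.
First find the time 1 hour and 20 minutes after 5:30.
Total minutes: 5 x 60 + 30 + 1 x 60 + 20 = 410.
410 mod 720 = 410 minutes = 6:50.
Now compute the angle at 6:50:
Hour hand: 6 x 30 + 50 x 0.5 = 205 degrees
Minute hand: 50 x 6 = 300 degrees
Difference: |205 - 300| = 95 degrees
The angle is 95 degrees

Final answer: 95 degrees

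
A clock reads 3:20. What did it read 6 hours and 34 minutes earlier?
Starting time: 3:20 = 200 total minutes past 12:00
Subtracting: 6 hours and 34 minutes = 394 minutes
200 - 394 = -194 (negative, add 12 hours = 720) = 526 minutes
= 8 hours and 46 minutes past 12:00 = 8:46

Final answer: 8:46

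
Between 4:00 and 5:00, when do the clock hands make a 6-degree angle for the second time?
At t minutes past 4:00, the hour hand is at 30 x 4 + 0.5t degrees and the minute hand is at 6t degrees.
The smaller angle between them is 6 degrees when |30H - 5.5t| = 6 or |30H - 5.5t| = 354.
With H = 4, solve 30 x 4 - 5.5t = +/- target for each target:
  t = (30 x 4 - 6) / 5.5 = 20.73
  t = (30 x 4 + 6) / 5.5 = 22.91
  t = (30 x 4 - 354) / 5.5 = -42.55 (outside (0, 60))
  t = (30 x 4 + 354) / 5.5 = 86.18 (outside (0, 60))
Valid solutions in (0, 60): {20.73, 22.91} minutes.
The second occurrence is t = 22.91 minutes.
The hands form a 6-degree angle at 22.91 minutes past 4:00.

Final answer: 22.91 minutes past 4:00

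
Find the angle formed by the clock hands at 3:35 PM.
Hour hand position: 3 x 30 + 35 x 0.5 = 107.5 degrees
Minute hand position: 35 x 6 = 210 degrees
Difference: |107.5 - 210| = 102.5 degrees
The angle between the hands is 102.5 degrees

Final answer: 102.5 degrees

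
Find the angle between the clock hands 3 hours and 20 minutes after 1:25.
First find the time 3 hours and 20 minutes after 1:25.
Total minutes: 1 x 60 + 25 + 3 x 60 + 20 = 285.
285 mod 720 = 285 minutes = 4:45.
Now compute the angle at 4:45:
Hour hand: 4 x 30 + 45 x 0.5 = 142.5 degrees
Minute hand: 45 x 6 = 270 degrees
Difference: |142.5 - 270| = 127.5 degrees
The angle is 127.5 degrees

Final answer: 127.5 degrees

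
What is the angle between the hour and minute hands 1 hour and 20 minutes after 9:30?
First find the time 1 hour and 20 minutes after 9:30.
Total minutes: 9 x 60 + 30 + 1 x 60 + 20 = 650.
650 mod 720 = 650 minutes = 10:50.
Now compute the angle at 10:50:
Hour hand: 10 x 30 + 50 x 0.5 = 325 degrees
Minute hand: 50 x 6 = 300 degrees
Difference: |325 - 300| = 25 degrees
The angle is 25 degrees

Final answer: 25 degrees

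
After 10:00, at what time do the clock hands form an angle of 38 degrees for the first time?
At t minutes past 10:00, the hour hand is at 30 x 10 + 0.5t degrees and the minute hand is at 6t degrees.
The smaller angle between them is 38 degrees when |30H - 5.5t| = 38 or |30H - 5.5t| = 322.
With H = 10, solve 30 x 10 - 5.5t = +/- target for each target:
  t = (30 x 10 - 38) / 5.5 = 47.64
  t = (30 x 10 + 38) / 5.5 = 61.45 (outside (0, 60))
  t = (30 x 10 - 322) / 5.5 = -4 (outside (0, 60))
  t = (30 x 10 + 322) / 5.5 = 113.09 (outside (0, 60))
Valid solutions in (0, 60): {47.64} minutes.
The first occurrence is t = 47.64 minutes.
The hands form a 38-degree angle at 47.64 minutes past 10:00.

Final answer: 47.64 minutes past 10:00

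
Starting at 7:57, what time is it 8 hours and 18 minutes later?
Starting time: 7:57
Adding 18 minutes to 57 minutes: 57 + 18 = 75 minutes = 1 hour and 15 minutes
Adding 8 hours: 7 + 8 + 1 (carry) = 16 - 12 = 4
Final time: 4:15

Final answer: 4:15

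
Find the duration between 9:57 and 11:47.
From 9:57 to 11:47:
(11 x 60 + 47) - (9 x 60 + 57) = 707 - 597 = 110 minutes
= 1 hour and 50 minutes

Final answer: 1 hour and 50 minutes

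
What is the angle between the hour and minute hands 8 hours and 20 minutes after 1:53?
First find the time 8 hours and 20 minutes after 1:53.
Total minutes: 1 x 60 + 53 + 8 x 60 + 20 = 613.
613 mod 720 = 613 minutes = 10:13.
Now compute the angle at 10:13:
Hour hand: 10 x 30 + 13 x 0.5 = 306.5 degrees
Minute hand: 13 x 6 = 78 degrees
Difference: |306.5 - 78| = 228.5 degrees
Smaller angle: 360 - 228.5 = 131.5 degrees

Final answer: 131.5 degrees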